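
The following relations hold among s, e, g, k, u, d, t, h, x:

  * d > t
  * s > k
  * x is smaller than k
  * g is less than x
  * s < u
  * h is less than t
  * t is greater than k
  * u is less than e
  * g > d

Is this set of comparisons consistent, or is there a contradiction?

inconsistent

We have k < t stated directly, yet also t < d < g < x < k by chaining the others — so t < k. Contradiction.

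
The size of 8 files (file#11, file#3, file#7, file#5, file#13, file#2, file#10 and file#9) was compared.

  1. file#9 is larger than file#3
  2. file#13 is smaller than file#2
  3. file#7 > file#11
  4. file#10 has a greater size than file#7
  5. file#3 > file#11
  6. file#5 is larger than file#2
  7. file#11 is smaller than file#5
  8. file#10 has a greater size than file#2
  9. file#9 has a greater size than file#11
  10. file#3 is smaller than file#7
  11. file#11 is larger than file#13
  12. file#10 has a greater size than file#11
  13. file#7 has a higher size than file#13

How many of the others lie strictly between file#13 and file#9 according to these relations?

2

Chaining upward from file#13 reaches: file#11, file#2, file#3, file#5, file#7, file#10.
Chaining downward from file#9 reaches: file#11, file#3.
Strictly between file#13 and file#9 are those in both lists: file#11, file#3 — 2 elements.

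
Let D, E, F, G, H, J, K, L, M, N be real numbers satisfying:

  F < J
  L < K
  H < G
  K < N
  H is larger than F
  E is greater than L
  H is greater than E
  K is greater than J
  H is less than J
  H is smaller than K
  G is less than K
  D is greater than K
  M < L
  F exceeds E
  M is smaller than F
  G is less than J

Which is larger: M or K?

M < L and L < E give M < E.
With E < F: M < L < E < F.
With F < H: M < L < E < F < H.
Then H < G extends the chain to G.
With G < J: M < L < E < F < H < G < J.
Then J < K extends the chain to K.
So M < K; K is the larger of the two.

K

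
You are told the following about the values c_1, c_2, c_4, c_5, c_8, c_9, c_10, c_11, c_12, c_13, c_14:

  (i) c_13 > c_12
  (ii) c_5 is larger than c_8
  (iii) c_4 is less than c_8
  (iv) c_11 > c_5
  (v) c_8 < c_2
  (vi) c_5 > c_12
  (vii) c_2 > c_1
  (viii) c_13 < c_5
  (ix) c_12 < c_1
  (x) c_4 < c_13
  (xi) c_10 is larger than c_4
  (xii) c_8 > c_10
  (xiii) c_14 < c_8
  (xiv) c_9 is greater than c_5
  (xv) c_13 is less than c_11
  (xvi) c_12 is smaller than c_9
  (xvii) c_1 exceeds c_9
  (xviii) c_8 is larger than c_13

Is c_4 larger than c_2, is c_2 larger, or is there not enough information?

c_2

c_4 < c_13 and c_13 < c_5 give c_4 < c_5.
With c_5 < c_9: c_4 < c_13 < c_5 < c_9.
Then c_9 < c_1 extends the chain to c_1.
Then c_1 < c_2 extends the chain to c_2.
So c_2 is larger.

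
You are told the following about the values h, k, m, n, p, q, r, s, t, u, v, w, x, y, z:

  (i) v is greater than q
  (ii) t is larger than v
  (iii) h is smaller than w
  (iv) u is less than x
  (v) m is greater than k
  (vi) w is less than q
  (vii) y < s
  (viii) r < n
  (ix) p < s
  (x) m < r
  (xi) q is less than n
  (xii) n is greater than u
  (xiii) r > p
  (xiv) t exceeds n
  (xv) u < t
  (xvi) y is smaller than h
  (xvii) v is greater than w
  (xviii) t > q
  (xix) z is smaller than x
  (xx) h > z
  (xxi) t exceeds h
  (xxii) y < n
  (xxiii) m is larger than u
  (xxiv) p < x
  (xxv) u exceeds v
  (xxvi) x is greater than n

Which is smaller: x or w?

w

w < q and q < v give w < v.
Then v < u extends the chain to u.
Then u < m extends the chain to m.
With m < r: w < q < v < u < m < r.
With r < n: w < q < v < u < m < r < n.
Then n < x extends the chain to x.
So w < x; w is the smaller of the two.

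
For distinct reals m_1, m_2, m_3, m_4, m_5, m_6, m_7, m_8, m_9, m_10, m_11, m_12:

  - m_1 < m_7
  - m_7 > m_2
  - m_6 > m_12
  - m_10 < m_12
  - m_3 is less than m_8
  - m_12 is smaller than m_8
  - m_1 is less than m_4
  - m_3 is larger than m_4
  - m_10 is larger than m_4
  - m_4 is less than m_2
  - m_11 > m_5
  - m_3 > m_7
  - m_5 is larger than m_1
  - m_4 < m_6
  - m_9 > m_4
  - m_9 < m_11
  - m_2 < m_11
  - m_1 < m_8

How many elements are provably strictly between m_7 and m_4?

1

Chaining upward from m_4 reaches: m_10, m_2, m_12, m_6, m_9, m_11, m_3, m_8.
Chaining downward from m_7 reaches: m_1, m_2.
Strictly between m_4 and m_7 are those in both lists: m_2 — 1 element.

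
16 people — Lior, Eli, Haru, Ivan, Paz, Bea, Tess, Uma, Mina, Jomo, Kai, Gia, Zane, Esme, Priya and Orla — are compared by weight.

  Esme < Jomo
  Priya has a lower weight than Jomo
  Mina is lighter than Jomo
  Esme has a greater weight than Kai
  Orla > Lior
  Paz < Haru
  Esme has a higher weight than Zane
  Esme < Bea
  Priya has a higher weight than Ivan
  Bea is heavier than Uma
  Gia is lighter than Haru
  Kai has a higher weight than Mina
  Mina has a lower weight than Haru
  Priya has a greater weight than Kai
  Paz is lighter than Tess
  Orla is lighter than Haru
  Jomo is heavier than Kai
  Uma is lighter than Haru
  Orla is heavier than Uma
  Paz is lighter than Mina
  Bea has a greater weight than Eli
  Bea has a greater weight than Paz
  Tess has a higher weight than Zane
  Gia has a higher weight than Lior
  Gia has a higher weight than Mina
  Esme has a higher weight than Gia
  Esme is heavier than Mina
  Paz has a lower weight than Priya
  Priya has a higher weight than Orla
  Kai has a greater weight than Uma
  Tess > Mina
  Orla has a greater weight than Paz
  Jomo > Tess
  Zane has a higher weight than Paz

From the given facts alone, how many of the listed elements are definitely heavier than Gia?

4

Directly above Gia: Haru, Esme.
One step further: Jomo, Bea (4 so far).
No other element is forced above Gia by the given relations, so the count is 4.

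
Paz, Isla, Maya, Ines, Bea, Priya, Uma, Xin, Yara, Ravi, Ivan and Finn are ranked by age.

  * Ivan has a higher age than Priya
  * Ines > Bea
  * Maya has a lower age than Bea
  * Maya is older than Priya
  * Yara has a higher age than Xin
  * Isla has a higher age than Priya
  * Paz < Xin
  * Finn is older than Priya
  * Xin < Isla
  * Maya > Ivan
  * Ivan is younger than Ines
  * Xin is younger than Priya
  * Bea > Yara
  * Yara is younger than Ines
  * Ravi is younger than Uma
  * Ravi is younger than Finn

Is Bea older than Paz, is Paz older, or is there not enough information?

Paz < Xin and Xin < Priya give Paz < Priya.
With Priya < Maya: Paz < Xin < Priya < Maya.
Then Maya < Bea extends the chain to Bea.
So Bea is older.

Bea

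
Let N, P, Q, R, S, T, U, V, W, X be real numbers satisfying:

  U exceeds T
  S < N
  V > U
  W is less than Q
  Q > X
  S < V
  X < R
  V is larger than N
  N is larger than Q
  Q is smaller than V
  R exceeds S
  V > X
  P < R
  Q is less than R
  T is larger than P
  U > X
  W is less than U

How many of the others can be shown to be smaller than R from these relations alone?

5

From R the given relations immediately reach S, P, X, Q.
From those, W — 5 in total.
No other element is forced below R by the given relations, so the count is 5.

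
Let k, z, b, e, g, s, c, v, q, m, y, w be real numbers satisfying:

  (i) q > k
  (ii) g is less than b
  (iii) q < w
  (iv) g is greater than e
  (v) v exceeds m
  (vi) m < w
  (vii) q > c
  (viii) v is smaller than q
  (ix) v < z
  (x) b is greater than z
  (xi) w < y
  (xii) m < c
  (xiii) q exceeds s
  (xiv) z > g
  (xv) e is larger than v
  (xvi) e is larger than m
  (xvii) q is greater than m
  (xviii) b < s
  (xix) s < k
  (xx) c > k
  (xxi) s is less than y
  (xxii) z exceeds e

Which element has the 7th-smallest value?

s

Piecing the relations together gives one ordering: m < v < e < g < z < b < s < k < c < q < w < y.
Counting 7 from the smallest end gives s.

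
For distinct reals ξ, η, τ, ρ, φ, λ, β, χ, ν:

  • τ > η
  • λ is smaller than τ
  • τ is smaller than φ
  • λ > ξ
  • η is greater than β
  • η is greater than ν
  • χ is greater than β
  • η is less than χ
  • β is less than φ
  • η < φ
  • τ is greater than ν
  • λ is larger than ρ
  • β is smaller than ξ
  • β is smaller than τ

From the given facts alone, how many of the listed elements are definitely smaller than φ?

Directly below φ: β, η, τ.
One step further: ν, λ (5 so far).
One step further: ξ, ρ (7 so far).
Nothing else is reachable below φ; 7 in all.

7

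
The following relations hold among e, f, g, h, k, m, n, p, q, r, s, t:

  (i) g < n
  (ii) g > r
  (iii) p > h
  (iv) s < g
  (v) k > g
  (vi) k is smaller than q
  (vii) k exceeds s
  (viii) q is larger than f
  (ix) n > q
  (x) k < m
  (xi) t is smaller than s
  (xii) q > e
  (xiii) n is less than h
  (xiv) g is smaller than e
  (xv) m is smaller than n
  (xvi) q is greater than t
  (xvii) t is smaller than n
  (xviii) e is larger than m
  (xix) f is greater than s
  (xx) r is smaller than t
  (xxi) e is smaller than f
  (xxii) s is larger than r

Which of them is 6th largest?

e

The consecutive relations fix a unique order: r < t < s < g < k < m < e < f < q < n < h < p.
The 6th largest is e.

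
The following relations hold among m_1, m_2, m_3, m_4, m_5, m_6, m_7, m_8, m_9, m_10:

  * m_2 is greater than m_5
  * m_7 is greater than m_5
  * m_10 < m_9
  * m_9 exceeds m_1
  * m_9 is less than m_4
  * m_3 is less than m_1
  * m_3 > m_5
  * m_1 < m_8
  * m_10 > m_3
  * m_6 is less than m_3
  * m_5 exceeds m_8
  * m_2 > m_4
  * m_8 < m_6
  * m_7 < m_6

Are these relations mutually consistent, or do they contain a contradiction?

We have m_3 < m_1 stated directly, yet also m_1 < m_8 < m_5 < m_7 < m_6 < m_3 by chaining the others — so m_1 < m_3. Contradiction.

inconsistent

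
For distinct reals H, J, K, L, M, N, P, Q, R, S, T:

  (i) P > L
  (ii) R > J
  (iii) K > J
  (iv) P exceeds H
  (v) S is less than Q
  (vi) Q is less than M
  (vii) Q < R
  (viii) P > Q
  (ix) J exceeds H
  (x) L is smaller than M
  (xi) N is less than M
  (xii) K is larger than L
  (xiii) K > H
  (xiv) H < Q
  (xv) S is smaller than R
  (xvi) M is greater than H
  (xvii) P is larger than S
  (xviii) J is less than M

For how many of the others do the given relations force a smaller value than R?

The elements the relations force below R are S, H, J, Q — no chain reaches any other.
That is 4.

4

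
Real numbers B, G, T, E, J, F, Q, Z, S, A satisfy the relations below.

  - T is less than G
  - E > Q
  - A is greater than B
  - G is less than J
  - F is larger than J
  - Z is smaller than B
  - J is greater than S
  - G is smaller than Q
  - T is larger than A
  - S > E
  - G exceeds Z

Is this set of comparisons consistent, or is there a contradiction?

consistent

Every relation is compatible with Z < B < A < T < G < Q < E < S < J < F; the set is consistent.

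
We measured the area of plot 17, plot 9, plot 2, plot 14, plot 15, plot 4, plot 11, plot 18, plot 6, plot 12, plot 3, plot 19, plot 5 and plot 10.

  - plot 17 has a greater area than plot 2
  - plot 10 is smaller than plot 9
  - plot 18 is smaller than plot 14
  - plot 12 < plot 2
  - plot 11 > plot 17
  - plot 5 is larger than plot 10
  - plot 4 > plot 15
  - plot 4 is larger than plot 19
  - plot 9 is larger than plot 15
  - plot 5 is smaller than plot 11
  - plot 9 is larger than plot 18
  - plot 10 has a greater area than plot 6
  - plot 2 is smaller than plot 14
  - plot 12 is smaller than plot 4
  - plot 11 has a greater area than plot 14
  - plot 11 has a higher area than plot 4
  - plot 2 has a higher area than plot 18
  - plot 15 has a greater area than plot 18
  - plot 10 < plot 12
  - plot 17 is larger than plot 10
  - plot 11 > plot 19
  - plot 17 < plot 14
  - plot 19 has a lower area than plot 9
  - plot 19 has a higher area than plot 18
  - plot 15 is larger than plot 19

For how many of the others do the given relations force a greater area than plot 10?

8

Directly above plot 10: plot 5, plot 12, plot 17, plot 9.
One step further: plot 2, plot 4, plot 14, plot 11 (8 so far).
No other element is forced above plot 10 by the given relations, so the count is 8.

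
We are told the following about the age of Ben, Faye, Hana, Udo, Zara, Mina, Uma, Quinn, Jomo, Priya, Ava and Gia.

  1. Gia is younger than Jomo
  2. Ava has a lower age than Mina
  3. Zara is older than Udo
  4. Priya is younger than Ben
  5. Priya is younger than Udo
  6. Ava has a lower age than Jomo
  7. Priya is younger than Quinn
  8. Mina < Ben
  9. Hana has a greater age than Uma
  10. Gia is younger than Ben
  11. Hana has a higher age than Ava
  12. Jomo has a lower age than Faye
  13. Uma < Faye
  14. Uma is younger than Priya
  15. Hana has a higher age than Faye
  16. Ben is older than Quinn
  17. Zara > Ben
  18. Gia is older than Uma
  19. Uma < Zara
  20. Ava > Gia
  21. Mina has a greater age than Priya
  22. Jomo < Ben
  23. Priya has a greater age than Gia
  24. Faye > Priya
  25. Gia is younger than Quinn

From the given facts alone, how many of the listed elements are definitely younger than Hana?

6

Directly below Hana: Uma, Ava, Faye.
One step further: Gia, Priya, Jomo (6 so far).
No other element is forced below Hana by the given relations, so the count is 6.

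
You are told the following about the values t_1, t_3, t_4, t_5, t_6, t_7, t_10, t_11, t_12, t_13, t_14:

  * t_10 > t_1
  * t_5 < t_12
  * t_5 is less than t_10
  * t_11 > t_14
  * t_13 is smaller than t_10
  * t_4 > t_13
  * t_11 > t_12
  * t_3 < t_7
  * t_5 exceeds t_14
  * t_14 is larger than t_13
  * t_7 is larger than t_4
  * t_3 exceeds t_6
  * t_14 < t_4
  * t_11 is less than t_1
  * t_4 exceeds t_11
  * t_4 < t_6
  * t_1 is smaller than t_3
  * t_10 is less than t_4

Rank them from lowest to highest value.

t_13 < t_14 < t_5 < t_12 < t_11 < t_1 < t_10 < t_4 < t_6 < t_3 < t_7

The consecutive links are each given: t_13 < t_14; t_14 < t_5; t_5 < t_12; t_12 < t_11; t_11 < t_1; t_1 < t_10; t_10 < t_4; t_4 < t_6; t_6 < t_3; t_3 < t_7.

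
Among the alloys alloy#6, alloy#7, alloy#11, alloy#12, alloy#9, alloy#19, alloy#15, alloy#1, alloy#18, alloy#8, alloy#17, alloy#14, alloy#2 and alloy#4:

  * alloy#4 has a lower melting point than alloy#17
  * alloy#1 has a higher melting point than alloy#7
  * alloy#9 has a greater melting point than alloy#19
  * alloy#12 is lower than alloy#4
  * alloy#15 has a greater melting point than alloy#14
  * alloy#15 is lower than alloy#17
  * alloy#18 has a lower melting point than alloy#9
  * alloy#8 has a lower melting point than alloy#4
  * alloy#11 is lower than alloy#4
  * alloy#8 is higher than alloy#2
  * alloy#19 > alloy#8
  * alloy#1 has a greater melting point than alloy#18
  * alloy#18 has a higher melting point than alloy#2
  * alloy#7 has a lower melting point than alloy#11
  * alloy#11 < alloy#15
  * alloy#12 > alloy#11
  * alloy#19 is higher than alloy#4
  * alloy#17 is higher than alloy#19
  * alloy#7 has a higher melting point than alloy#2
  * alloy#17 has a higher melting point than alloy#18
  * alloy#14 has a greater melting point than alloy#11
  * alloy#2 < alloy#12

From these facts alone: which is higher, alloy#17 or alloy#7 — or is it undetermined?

alloy#17

Link the given pairs in sequence: alloy#7 < alloy#11; alloy#11 < alloy#12; alloy#12 < alloy#4; alloy#4 < alloy#19; alloy#19 < alloy#17.
Together: alloy#7 < alloy#11 < alloy#12 < alloy#4 < alloy#19 < alloy#17.
So alloy#17 is higher.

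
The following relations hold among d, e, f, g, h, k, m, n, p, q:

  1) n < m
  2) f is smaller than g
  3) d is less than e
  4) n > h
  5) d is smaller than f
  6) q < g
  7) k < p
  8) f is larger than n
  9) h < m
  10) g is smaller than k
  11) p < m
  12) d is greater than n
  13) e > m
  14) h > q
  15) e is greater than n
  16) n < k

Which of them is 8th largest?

Piecing the relations together gives one ordering: q < h < n < d < f < g < k < p < m < e.
Counting 8 from the largest end gives n.

n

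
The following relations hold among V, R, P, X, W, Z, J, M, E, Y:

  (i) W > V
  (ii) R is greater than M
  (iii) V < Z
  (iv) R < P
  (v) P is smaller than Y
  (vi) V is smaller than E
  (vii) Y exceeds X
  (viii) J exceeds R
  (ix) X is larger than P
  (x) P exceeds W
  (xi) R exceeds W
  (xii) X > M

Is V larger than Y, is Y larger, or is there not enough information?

Y

V < W < P < X < Y, by transitivity through W, P, X.
So Y is larger.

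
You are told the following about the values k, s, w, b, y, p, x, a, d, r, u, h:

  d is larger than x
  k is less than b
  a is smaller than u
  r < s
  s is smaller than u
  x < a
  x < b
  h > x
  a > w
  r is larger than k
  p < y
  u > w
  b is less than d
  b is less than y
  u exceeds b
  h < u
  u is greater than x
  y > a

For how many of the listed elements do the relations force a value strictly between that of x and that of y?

2

Chaining upward from x reaches: b, h, d, a, u.
Chaining downward from y reaches: p, w, k, b, a.
Strictly between x and y are those in both lists: b, a — 2 elements.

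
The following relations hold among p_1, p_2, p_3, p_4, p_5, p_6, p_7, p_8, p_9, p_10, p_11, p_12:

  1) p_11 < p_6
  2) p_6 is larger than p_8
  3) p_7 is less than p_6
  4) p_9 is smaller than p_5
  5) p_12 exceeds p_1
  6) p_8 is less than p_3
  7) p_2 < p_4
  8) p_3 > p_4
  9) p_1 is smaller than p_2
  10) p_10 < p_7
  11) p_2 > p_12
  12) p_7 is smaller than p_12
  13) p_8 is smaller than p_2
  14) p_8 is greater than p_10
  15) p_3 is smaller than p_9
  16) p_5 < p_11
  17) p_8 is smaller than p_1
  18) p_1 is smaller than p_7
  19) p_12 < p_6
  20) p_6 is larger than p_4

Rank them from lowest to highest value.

The consecutive links are each given: p_10 < p_8; p_8 < p_1; p_1 < p_7; p_7 < p_12; p_12 < p_2; p_2 < p_4; p_4 < p_3; p_3 < p_9; p_9 < p_5; p_5 < p_11; p_11 < p_6.

p_10 < p_8 < p_1 < p_7 < p_12 < p_2 < p_4 < p_3 < p_9 < p_5 < p_11 < p_6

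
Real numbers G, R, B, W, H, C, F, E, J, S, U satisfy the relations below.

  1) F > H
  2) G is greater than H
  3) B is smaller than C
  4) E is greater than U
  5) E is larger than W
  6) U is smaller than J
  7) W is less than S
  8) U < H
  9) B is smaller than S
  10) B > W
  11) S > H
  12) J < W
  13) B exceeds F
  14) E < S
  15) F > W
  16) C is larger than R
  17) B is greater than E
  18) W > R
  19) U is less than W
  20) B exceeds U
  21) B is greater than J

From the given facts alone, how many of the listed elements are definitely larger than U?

Directly above U: H, J, W, E, B.
One step further: F, G, S, C (9 so far).
Nothing else is reachable above U; 9 in all.

9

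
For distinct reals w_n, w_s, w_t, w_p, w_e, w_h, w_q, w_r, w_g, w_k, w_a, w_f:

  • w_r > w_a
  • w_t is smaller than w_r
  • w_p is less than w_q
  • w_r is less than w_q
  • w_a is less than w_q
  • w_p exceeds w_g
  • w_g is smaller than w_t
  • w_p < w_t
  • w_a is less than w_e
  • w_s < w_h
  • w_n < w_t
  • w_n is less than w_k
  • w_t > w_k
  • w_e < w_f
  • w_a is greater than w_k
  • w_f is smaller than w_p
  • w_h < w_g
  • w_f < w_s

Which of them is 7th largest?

w_s

Piecing the relations together gives one ordering: w_n < w_k < w_a < w_e < w_f < w_s < w_h < w_g < w_p < w_t < w_r < w_q.
Counting 7 from the largest end gives w_s.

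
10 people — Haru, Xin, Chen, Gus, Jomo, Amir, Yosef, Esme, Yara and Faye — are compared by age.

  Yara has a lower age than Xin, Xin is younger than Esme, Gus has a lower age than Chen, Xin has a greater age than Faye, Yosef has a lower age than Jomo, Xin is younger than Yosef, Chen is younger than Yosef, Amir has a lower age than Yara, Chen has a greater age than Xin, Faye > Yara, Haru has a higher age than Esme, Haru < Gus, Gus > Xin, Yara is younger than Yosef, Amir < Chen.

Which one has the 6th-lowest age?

Piecing the relations together gives one ordering: Amir < Yara < Faye < Xin < Esme < Haru < Gus < Chen < Yosef < Jomo.
The 6th smallest is Haru.

Haru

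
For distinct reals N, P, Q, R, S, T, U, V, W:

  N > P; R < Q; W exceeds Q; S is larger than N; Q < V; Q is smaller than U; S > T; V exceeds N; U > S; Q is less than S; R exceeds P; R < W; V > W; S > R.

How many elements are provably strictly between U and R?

The relations place R below U. An element lies strictly between them when it is forced above R and also forced below U.
Above R: {Q, W, V, S}. Below U: {P, N, Q, T, S}.
Intersection: {Q, S} — 2.

2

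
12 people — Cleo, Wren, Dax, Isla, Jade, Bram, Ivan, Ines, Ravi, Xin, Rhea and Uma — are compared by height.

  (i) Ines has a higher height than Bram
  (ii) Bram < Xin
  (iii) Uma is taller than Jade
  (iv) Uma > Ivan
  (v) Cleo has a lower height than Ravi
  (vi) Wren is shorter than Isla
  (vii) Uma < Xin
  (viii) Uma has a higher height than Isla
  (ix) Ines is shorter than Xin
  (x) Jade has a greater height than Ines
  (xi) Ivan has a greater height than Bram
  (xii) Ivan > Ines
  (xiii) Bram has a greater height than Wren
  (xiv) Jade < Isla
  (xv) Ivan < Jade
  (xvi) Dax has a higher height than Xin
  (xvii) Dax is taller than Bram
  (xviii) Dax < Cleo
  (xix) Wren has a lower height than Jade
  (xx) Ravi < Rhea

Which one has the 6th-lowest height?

The consecutive relations fix a unique order: Wren < Bram < Ines < Ivan < Jade < Isla < Uma < Xin < Dax < Cleo < Ravi < Rhea.
Counting 6 from the smallest end gives Isla.

Isla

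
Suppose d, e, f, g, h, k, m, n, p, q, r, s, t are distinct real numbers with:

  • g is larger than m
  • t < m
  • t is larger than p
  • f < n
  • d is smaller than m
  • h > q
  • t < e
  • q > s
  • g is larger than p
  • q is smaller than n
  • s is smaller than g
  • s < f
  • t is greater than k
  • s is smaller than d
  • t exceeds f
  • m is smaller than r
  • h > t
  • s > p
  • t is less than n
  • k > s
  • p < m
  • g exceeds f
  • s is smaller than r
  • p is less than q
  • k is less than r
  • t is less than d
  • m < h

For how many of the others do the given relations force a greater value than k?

Directly above k: t, r.
One step further: e, d, m, h, n (7 so far).
One step further: g (8 so far).
Nothing else is reachable above k; 8 in all.

8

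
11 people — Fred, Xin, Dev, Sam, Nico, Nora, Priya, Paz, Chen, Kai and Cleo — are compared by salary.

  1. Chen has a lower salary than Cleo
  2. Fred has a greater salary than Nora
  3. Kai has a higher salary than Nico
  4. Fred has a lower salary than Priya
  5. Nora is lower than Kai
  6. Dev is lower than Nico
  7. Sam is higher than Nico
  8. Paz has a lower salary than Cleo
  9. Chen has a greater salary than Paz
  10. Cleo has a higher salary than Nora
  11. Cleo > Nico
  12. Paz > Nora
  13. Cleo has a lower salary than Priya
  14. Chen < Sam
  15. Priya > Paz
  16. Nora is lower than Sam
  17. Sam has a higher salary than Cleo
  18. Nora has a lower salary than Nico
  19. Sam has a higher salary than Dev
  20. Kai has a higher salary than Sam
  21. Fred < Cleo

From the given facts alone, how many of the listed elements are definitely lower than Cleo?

The elements the relations force below Cleo are Nora, Dev, Fred, Paz, Chen, Nico — no chain reaches any other.
That is 6.

6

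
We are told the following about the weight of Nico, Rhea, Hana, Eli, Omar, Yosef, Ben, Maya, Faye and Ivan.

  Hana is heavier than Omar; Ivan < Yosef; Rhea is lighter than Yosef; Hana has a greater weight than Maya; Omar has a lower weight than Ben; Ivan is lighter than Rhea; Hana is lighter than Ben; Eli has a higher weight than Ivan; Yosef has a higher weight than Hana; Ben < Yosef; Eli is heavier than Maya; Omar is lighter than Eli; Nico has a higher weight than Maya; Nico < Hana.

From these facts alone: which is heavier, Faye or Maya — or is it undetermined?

Following every chain through Maya: above Maya we get Nico, Hana, Ben, Yosef, Eli.
Faye is not reached, and no chain runs the other way from Faye to Maya.
So the given relations leave the order of Maya and Faye undetermined.

undetermined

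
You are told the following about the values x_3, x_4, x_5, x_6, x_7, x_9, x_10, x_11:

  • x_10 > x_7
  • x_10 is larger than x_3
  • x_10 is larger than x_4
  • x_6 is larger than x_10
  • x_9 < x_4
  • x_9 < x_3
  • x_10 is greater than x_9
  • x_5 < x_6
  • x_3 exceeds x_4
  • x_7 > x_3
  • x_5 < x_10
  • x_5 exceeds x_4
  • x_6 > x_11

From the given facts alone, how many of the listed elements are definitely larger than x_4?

From x_4 the given relations immediately reach x_3, x_5, x_10.
From those, x_7, x_6 — 5 in total.
No other element is forced above x_4 by the given relations, so the count is 5.

5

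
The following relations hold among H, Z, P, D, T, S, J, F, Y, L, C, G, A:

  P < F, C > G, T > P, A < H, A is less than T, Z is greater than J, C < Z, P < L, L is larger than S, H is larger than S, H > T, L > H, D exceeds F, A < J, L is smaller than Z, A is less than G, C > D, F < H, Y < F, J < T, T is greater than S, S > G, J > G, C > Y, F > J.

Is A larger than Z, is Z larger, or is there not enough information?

Z

A < G and G < J give A < J.
Then J < F extends the chain to F.
Then F < H extends the chain to H.
Then H < L extends the chain to L.
With L < Z: A < G < J < F < H < L < Z.
So Z is larger.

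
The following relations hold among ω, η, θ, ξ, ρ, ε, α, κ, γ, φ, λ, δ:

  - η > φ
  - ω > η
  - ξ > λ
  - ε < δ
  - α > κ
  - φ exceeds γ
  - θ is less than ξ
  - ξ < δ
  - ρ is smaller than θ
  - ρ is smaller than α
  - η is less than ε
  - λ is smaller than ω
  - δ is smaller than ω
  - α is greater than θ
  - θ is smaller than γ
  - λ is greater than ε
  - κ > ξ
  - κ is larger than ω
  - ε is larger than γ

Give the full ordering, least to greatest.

Nothing is placed below ρ, so it is least; from there ρ < θ; θ < γ; γ < φ; φ < η; η < ε; ε < λ; λ < ξ; ξ < δ; δ < ω; ω < κ; κ < α, each given directly.

ρ < θ < γ < φ < η < ε < λ < ξ < δ < ω < κ < α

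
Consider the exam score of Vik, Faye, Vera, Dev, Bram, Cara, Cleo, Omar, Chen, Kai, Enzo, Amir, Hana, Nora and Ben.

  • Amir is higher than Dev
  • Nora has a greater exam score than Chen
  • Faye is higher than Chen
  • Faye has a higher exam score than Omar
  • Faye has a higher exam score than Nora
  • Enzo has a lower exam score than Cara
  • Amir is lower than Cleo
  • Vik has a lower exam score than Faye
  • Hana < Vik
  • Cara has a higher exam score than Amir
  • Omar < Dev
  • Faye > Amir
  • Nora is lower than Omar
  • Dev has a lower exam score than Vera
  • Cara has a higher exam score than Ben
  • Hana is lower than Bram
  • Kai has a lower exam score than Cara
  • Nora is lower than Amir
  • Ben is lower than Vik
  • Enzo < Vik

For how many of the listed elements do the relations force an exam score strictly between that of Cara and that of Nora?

The relations place Nora below Cara. An element lies strictly between them when it is forced above Nora and also forced below Cara.
Above Nora: {Omar, Dev, Vera, Amir, Cleo, Faye}. Below Cara: {Chen, Enzo, Kai, Omar, Ben, Dev, Amir}.
Intersection: {Omar, Dev, Amir} — 3.

3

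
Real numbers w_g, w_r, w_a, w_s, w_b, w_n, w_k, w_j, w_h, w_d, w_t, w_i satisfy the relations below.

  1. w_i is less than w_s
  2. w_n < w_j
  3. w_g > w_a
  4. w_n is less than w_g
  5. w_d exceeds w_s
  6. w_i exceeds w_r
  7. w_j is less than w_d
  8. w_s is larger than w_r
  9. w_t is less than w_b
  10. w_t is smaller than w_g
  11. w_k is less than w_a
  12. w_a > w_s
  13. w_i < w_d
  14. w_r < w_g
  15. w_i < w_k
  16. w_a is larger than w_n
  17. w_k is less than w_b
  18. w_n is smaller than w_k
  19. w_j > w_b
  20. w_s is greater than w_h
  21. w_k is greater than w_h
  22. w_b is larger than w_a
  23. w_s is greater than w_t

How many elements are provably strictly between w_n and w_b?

The relations place w_n below w_b. An element lies strictly between them when it is forced above w_n and also forced below w_b.
Above w_n: {w_k, w_a, w_g, w_j, w_d}. Below w_b: {w_r, w_t, w_i, w_h, w_k, w_s, w_a}.
Intersection: {w_k, w_a} — 2.

2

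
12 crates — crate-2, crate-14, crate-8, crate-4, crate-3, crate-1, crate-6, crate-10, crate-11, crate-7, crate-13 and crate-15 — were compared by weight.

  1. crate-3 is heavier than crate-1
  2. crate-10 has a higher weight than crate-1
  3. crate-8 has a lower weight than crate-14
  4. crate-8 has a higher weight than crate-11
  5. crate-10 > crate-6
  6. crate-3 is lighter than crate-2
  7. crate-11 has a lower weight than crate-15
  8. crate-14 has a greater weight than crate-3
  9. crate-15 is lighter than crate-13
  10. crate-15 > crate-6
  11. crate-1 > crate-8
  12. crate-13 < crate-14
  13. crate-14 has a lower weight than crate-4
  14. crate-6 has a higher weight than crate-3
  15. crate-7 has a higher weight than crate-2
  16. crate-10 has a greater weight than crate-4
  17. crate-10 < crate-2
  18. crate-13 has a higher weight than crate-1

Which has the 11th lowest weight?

The consecutive relations fix a unique order: crate-11 < crate-8 < crate-1 < crate-3 < crate-6 < crate-15 < crate-13 < crate-14 < crate-4 < crate-10 < crate-2 < crate-7.
The 11th smallest is crate-2.

crate-2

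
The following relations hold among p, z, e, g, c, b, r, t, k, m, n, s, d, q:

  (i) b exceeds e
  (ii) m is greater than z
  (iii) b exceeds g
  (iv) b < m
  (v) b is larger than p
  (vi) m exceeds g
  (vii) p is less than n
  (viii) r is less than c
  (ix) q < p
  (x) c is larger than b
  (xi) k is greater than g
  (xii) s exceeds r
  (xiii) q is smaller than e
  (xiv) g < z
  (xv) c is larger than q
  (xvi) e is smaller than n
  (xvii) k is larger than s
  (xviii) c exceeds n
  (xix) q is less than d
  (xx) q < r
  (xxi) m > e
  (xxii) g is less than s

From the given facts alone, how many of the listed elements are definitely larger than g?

6

Directly above g: z, s, k, b, m.
One step further: c (6 so far).
No other element is forced above g by the given relations, so the count is 6.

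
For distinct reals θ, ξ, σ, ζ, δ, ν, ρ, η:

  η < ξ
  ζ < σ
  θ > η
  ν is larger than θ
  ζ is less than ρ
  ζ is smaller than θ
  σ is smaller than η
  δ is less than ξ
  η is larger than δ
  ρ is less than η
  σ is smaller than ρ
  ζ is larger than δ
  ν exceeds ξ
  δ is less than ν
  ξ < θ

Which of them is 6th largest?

The consecutive relations fix a unique order: δ < ζ < σ < ρ < η < ξ < θ < ν.
Counting 6 from the largest end gives σ.

σ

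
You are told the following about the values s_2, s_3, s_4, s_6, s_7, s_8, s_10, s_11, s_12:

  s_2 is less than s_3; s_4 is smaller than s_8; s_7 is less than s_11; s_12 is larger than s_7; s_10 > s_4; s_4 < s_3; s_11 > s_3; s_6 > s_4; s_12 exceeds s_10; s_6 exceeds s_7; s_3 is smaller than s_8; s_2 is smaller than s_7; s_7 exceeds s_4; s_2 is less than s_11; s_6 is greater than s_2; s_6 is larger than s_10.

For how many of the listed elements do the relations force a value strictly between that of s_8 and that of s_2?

1

Chaining upward from s_2 reaches: s_3, s_7, s_11, s_6, s_12.
Chaining downward from s_8 reaches: s_4, s_3.
Strictly between s_2 and s_8 are those in both lists: s_3 — 1 element.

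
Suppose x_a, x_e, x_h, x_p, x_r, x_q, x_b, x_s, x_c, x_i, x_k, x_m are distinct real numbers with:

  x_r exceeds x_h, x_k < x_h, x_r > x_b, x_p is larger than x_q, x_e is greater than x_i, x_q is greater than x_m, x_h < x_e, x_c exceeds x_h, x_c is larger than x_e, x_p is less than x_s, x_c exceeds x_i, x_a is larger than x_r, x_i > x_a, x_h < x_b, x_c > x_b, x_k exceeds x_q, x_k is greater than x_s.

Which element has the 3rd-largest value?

x_i

The consecutive relations fix a unique order: x_m < x_q < x_p < x_s < x_k < x_h < x_b < x_r < x_a < x_i < x_e < x_c.
The 3rd largest is x_i.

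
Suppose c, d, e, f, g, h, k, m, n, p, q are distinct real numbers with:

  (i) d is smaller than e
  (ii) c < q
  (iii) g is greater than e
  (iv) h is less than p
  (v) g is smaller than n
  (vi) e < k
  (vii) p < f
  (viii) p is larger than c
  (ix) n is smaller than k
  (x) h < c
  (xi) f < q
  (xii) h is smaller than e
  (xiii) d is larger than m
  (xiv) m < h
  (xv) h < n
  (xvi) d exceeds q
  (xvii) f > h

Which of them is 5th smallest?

f

Chaining the given pairs: m < h < c < p < f < q < d < e < g < n < k.
Counting 5 from the smallest end gives f.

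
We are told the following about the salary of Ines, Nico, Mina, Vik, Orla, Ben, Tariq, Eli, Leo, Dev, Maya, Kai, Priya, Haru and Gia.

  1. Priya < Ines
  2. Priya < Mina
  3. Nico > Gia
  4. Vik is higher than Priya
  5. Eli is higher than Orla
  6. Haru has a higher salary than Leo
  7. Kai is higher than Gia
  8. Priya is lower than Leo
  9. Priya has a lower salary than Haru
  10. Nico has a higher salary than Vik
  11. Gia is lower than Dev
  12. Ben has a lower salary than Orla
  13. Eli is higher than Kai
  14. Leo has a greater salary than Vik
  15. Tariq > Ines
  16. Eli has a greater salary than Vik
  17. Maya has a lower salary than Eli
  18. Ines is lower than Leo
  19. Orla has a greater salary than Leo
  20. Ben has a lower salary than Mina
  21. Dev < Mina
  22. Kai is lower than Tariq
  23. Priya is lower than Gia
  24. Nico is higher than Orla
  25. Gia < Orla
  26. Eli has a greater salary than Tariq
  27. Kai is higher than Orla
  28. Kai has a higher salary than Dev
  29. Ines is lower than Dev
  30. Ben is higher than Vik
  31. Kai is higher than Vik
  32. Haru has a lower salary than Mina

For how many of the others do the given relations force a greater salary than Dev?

The elements the relations force above Dev are Mina, Kai, Tariq, Eli — no chain reaches any other.
That is 4.

4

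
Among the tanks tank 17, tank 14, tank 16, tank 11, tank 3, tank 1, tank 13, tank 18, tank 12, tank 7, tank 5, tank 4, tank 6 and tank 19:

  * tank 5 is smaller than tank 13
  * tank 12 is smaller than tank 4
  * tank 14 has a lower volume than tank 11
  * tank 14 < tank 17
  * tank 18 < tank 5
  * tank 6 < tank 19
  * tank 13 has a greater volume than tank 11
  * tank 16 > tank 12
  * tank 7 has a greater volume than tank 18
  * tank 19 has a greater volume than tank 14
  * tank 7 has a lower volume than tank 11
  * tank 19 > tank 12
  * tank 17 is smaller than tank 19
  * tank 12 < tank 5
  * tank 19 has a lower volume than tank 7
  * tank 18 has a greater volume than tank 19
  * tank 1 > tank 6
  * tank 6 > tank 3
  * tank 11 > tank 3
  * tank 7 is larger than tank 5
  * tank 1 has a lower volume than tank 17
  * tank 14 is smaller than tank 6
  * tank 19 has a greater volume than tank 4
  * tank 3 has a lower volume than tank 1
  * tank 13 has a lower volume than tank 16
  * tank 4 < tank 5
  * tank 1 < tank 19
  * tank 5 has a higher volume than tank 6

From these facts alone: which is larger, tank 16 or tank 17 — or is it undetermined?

tank 16

The relevant relations are tank 17 < tank 19; tank 19 < tank 18; tank 18 < tank 5; tank 5 < tank 7; tank 7 < tank 11; tank 11 < tank 13; tank 13 < tank 16.
Chaining these gives tank 17 < tank 19 < tank 18 < tank 5 < tank 7 < tank 11 < tank 13 < tank 16.
So tank 16 is larger.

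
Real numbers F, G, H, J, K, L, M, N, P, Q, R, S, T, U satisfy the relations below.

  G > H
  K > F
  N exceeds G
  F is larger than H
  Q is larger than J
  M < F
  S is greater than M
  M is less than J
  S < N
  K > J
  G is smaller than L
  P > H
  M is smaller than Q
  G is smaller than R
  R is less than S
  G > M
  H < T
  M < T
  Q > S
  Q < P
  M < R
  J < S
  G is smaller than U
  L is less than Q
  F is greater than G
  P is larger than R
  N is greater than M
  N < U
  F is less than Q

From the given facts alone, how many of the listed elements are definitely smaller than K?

5

The elements the relations force below K are M, H, G, J, F — no chain reaches any other.
That is 5.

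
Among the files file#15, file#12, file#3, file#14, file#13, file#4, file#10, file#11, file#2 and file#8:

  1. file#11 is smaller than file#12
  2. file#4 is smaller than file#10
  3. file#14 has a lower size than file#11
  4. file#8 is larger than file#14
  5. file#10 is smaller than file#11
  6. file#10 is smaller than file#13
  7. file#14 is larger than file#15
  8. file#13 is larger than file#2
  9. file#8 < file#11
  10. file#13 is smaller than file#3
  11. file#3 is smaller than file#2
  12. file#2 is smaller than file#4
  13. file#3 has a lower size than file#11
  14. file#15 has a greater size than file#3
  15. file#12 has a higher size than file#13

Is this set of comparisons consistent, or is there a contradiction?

inconsistent

We have file#3 < file#2 stated directly, yet also file#2 < file#4 < file#10 < file#13 < file#3 by chaining the others — so file#2 < file#3. Contradiction.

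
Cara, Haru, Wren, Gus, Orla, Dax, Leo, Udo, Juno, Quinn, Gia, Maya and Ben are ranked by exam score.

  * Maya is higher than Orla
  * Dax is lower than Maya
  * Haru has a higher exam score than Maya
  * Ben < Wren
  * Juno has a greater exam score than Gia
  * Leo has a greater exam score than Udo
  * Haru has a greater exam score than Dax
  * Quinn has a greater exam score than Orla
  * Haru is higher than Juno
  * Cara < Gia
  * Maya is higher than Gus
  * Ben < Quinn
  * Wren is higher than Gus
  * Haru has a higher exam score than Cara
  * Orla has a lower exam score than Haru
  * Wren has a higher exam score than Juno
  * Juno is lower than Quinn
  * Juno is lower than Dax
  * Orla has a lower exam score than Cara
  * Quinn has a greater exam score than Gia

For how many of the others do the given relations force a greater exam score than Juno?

5

The elements the relations force above Juno are Dax, Quinn, Maya, Haru, Wren — no chain reaches any other.
That is 5.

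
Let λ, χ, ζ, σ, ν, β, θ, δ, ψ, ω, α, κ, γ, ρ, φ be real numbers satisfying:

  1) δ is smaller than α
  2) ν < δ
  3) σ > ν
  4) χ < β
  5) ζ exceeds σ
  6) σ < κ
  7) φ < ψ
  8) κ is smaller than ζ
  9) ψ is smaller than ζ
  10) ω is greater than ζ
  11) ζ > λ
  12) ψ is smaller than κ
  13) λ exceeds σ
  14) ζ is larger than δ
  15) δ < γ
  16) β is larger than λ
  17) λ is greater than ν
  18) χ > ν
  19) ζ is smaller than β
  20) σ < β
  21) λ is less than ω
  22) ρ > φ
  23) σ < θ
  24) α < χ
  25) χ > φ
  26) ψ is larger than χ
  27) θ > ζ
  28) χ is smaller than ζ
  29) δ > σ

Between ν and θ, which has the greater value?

Link the given pairs in sequence: ν < δ; δ < α; α < χ; χ < ψ; ψ < κ; κ < ζ; ζ < θ.
Together: ν < δ < α < χ < ψ < κ < ζ < θ.
So ν < θ; θ is the larger of the two.

θ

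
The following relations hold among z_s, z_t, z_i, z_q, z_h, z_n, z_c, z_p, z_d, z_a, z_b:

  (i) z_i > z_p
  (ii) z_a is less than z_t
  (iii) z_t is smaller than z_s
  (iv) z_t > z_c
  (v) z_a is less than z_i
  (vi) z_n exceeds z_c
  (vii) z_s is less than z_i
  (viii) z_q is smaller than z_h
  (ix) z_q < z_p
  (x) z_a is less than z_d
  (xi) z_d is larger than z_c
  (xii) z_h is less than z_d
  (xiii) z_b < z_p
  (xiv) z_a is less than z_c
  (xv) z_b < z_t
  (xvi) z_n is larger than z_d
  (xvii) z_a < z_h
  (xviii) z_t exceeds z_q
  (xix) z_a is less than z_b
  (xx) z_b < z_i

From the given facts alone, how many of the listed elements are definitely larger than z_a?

9

Directly above z_a: z_h, z_c, z_d, z_b, z_t, z_i.
One step further: z_p, z_s, z_n (9 so far).
No other element is forced above z_a by the given relations, so the count is 9.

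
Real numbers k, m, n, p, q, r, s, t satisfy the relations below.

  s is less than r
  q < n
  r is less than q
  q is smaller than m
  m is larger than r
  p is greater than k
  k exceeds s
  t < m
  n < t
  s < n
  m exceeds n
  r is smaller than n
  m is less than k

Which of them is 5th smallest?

Chaining the given pairs: s < r < q < n < t < m < k < p.
Counting 5 from the smallest end gives t.

t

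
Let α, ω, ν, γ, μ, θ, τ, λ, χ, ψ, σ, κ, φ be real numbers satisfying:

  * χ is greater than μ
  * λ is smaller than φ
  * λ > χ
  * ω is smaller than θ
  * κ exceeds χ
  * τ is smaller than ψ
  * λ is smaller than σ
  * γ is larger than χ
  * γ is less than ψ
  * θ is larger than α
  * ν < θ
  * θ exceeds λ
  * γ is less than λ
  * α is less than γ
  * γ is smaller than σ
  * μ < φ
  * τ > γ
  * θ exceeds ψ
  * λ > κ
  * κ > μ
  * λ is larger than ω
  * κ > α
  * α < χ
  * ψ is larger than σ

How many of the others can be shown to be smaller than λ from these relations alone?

From λ the given relations immediately reach χ, ω, κ, γ.
From those, α, μ — 6 in total.
Nothing else is reachable below λ; 6 in all.

6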